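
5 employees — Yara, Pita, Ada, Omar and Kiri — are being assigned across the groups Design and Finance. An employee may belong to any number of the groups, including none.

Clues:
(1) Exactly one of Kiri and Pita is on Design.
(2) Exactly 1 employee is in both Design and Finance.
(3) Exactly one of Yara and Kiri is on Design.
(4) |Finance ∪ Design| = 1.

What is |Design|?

1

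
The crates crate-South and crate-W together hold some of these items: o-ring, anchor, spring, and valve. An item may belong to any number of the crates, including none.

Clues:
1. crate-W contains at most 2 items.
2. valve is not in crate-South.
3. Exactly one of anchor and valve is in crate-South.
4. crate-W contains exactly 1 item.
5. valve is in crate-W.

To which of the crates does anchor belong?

anchor: crate-South

From (2): valve ∉ crate-South.
From (5): valve ∈ crate-W.
(3) (exactly one): anchor ∈ crate-South.
(4): crate-W already has 1, so the rest are out.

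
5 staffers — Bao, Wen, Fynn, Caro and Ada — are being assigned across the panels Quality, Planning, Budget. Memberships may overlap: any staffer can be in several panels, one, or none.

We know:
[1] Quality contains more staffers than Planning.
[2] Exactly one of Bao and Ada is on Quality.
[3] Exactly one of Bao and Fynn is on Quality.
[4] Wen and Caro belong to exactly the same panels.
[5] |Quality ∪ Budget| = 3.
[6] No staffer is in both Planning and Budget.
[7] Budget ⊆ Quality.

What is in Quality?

Quality = {Bao, Caro, Wen}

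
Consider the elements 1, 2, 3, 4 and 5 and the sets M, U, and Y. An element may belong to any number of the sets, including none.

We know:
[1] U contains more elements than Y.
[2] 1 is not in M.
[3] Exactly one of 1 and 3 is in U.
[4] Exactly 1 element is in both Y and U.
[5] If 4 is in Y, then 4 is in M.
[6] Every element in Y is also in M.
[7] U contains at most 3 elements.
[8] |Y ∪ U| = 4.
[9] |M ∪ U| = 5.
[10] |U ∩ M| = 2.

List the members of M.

M = {2, 3, 4, 5}

From (2): 1 ∉ M.
(6) contrapositive: 1 ∉ Y.
Suppose 2 ∉ M: no assignment then satisfies all the clues, so 2 ∈ M.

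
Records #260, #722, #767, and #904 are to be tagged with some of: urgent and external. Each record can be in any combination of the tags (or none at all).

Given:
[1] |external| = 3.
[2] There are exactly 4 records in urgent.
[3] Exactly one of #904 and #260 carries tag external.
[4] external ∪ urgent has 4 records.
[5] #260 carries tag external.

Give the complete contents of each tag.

urgent = {#260, #722, #767, #904}; external = {#260, #722, #767}

From (5): #260 ∈ external.
(2): only 4 candidates remain for urgent, so all are in.
(3) (exactly one): #904 ∉ external.
(1): only 3 candidates remain for external, so all are in.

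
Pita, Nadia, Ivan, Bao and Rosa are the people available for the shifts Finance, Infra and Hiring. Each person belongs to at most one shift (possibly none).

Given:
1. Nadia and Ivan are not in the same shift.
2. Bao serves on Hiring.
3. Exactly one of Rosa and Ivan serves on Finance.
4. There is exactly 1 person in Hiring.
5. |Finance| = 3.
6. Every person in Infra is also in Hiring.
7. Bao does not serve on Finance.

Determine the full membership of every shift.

Finance = {Nadia, Pita, Rosa}; Infra = {}; Hiring = {Bao}

From (2): Bao ∈ Hiring.
(4): Hiring already has 1, so the rest are out.
(6) contrapositive: Pita ∉ Infra.
(6) contrapositive: Nadia ∉ Infra.
(6) contrapositive: Ivan ∉ Infra.
(6) contrapositive: Rosa ∉ Infra.
Suppose Pita ∉ Finance: no assignment then satisfies all the clues, so Pita ∈ Finance.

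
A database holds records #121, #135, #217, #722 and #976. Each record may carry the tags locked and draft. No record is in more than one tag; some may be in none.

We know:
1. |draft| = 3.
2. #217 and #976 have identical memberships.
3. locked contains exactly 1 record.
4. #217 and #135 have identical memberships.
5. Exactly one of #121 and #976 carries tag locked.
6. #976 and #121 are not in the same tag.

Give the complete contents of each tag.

locked = {#121}; draft = {#135, #217, #976}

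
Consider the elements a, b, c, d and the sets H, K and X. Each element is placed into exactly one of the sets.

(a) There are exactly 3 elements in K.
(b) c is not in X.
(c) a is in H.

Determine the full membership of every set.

H = {a}; K = {b, c, d}; X = {}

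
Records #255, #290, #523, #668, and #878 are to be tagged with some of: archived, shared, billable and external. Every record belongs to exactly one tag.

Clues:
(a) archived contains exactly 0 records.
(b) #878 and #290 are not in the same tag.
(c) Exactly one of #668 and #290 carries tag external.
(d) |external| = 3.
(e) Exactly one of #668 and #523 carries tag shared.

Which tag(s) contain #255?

#255: external

(a): archived already has 0, so the rest are out.
Suppose #255 ∈ shared: no assignment then satisfies all the clues, so #255 ∉ shared.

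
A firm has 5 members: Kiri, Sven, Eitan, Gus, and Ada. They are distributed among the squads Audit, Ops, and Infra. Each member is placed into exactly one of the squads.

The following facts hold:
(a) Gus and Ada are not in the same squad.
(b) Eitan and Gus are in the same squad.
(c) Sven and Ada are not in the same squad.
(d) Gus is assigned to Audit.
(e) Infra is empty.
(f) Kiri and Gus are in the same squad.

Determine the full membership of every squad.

From (d): Gus ∈ Audit.
(a): Ada ∉ Audit.
(b): Eitan matches Gus: Eitan ∈ Audit.
(e): Infra already has 0, so the rest are out.
(f): Kiri matches Gus: Kiri ∈ Audit.
Only one squad left: Ada ∈ Ops.
(c): Sven ∉ Ops.
Only one squad left: Sven ∈ Audit.

Audit = {Eitan, Gus, Kiri, Sven}; Ops = {Ada}; Infra = {}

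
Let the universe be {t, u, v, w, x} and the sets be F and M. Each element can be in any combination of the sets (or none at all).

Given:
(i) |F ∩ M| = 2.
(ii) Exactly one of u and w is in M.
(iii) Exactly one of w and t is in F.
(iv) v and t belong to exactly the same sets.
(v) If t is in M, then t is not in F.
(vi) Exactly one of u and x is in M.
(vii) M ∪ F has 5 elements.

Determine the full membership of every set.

F = {u, w, x}; M = {t, v, w, x}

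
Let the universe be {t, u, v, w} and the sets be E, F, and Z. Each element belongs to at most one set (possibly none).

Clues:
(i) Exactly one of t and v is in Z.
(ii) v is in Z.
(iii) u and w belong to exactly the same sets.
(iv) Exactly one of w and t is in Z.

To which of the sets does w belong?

w: Z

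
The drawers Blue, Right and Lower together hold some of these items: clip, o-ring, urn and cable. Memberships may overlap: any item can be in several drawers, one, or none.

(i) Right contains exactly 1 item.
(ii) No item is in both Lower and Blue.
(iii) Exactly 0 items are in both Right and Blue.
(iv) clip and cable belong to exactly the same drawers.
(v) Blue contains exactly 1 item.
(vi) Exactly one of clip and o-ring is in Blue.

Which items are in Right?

Right = {urn}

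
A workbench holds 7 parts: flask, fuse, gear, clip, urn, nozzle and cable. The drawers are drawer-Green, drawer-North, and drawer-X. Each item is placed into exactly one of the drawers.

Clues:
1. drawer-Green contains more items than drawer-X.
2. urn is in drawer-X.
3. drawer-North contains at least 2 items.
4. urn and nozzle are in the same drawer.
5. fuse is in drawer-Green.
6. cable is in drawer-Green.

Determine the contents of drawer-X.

drawer-X = {nozzle, urn}

From (2): urn ∈ drawer-X.
From (5): fuse ∈ drawer-Green.
From (6): cable ∈ drawer-Green.
(4): nozzle matches urn: nozzle ∉ drawer-Green.
(4): nozzle matches urn: nozzle ∉ drawer-North.
(4): nozzle matches urn: nozzle ∈ drawer-X.
Suppose flask ∈ drawer-X: no assignment then satisfies all the clues, so flask ∉ drawer-X.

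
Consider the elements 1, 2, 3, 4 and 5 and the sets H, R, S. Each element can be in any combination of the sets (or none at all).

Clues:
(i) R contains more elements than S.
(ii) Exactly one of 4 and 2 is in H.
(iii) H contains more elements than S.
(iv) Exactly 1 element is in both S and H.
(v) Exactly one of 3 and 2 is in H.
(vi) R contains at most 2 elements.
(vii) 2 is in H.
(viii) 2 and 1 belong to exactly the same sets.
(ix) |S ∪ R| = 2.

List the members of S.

S = {5}

From (vii): 2 ∈ H.
(ii) (exactly one): 4 ∉ H.
(v) (exactly one): 3 ∉ H.
(viii): 1 matches 2: 1 ∈ H.
Suppose 1 ∈ S: no assignment then satisfies all the clues, so 1 ∉ S.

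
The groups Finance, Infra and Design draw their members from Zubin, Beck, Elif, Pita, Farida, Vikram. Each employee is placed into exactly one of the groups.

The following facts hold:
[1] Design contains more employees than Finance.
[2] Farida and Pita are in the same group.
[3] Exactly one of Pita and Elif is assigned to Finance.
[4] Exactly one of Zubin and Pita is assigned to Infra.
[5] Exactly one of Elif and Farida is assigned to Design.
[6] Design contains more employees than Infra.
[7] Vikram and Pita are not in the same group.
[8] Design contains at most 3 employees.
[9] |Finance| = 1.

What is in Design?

Design = {Beck, Farida, Pita}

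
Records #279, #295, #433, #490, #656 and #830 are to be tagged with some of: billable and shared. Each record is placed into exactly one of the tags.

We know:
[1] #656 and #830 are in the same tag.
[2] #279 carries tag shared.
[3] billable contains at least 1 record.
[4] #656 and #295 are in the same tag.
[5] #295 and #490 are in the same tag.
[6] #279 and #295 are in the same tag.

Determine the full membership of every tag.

billable = {#433}; shared = {#279, #295, #490, #656, #830}

From (2): #279 ∈ shared.
(6): #295 matches #279: #295 ∉ billable.
(6): #295 matches #279: #295 ∈ shared.
(4): #656 matches #295: #656 ∉ billable.
(4): #656 matches #295: #656 ∈ shared.
(5): #490 matches #295: #490 ∉ billable.
(5): #490 matches #295: #490 ∈ shared.
(1): #830 matches #656: #830 ∉ billable.
(1): #830 matches #656: #830 ∈ shared.
(3): only 1 candidates remain for billable, so all are in.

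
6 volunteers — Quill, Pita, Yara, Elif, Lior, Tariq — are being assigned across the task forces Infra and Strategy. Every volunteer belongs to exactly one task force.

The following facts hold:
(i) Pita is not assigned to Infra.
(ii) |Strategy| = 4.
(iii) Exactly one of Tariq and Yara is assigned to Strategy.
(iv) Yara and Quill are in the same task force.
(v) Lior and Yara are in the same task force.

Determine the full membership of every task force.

Infra = {Elif, Tariq}; Strategy = {Lior, Pita, Quill, Yara}

From (i): Pita ∉ Infra.
Only one task force left: Pita ∈ Strategy.
Suppose Quill ∈ Infra: no assignment then satisfies all the clues, so Quill ∉ Infra.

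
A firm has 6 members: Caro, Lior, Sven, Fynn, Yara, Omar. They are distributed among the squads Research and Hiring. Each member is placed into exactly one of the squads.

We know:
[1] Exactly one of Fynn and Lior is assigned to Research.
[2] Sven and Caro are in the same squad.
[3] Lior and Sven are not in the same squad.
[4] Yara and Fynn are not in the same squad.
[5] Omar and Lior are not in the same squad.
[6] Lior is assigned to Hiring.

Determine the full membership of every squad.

Research = {Caro, Fynn, Omar, Sven}; Hiring = {Lior, Yara}

From (6): Lior ∈ Hiring.
(1) (exactly one): Fynn ∈ Research.
(3): Sven ∉ Hiring.
(4): Yara ∉ Research.
(5): Omar ∉ Hiring.
Only one squad left: Sven ∈ Research.
Only one squad left: Yara ∈ Hiring.
Only one squad left: Omar ∈ Research.
(2): Caro matches Sven: Caro ∈ Research.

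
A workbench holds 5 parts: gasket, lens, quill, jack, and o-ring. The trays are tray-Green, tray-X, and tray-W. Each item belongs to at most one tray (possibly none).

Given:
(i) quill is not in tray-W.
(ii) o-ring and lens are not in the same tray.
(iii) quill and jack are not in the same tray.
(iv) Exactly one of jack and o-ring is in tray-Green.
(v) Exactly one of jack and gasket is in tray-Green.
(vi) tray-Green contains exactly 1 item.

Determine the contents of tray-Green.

tray-Green = {jack}

From (i): quill ∉ tray-W.
Suppose gasket ∈ tray-Green: no assignment then satisfies all the clues, so gasket ∉ tray-Green.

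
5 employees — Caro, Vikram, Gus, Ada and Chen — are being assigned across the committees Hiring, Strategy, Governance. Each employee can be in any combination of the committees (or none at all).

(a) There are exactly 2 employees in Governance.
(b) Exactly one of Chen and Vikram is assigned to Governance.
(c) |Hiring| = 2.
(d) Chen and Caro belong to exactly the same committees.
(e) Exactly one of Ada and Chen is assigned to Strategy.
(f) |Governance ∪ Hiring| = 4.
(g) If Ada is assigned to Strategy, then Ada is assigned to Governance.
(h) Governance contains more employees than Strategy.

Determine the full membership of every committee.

Hiring = {Caro, Chen}; Strategy = {Ada}; Governance = {Ada, Vikram}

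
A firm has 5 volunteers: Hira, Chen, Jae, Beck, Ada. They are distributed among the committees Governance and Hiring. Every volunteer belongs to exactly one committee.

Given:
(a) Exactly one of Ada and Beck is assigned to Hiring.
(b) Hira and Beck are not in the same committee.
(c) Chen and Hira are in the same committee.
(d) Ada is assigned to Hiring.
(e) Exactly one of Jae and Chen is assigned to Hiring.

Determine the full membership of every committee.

From (d): Ada ∈ Hiring.
(a) (exactly one): Beck ∉ Hiring.
Only one committee left: Beck ∈ Governance.
(b): Hira ∉ Governance.
(c): Chen matches Hira: Chen ∉ Governance.
Only one committee left: Hira ∈ Hiring.
Only one committee left: Chen ∈ Hiring.
(e) (exactly one): Jae ∉ Hiring.
Only one committee left: Jae ∈ Governance.

Governance = {Beck, Jae}; Hiring = {Ada, Chen, Hira}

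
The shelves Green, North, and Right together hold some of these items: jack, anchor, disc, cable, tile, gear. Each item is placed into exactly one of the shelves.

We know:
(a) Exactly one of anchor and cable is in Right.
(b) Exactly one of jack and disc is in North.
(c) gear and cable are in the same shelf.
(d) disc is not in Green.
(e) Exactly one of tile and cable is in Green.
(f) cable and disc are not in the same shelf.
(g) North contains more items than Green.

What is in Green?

Green = {tile}

From (d): disc ∉ Green.
Suppose jack ∈ Green: no assignment then satisfies all the clues, so jack ∉ Green.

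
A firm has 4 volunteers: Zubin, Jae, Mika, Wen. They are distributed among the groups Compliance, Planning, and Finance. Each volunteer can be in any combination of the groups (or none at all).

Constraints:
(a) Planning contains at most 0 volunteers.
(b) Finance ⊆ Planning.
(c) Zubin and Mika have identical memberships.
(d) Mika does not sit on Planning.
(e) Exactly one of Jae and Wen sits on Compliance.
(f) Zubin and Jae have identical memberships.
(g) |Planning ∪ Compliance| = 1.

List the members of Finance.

From (d): Mika ∉ Planning.
(a): Planning already has 0, so the rest are out.
(b) contrapositive: Zubin ∉ Finance.
(b) contrapositive: Jae ∉ Finance.
(b) contrapositive: Mika ∉ Finance.
(b) contrapositive: Wen ∉ Finance.

Finance = {}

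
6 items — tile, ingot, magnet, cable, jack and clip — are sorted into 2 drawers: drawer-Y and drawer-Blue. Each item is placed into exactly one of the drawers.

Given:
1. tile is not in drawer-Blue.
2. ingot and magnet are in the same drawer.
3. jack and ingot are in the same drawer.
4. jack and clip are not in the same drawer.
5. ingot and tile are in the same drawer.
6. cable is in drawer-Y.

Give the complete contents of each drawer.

drawer-Y = {cable, ingot, jack, magnet, tile}; drawer-Blue = {clip}

From (1): tile ∉ drawer-Blue.
From (6): cable ∈ drawer-Y.
(5): ingot matches tile: ingot ∉ drawer-Blue.
Only one drawer left: tile ∈ drawer-Y.
Only one drawer left: ingot ∈ drawer-Y.
(2): magnet matches ingot: magnet ∈ drawer-Y.
(3): jack matches ingot: jack ∈ drawer-Y.
(4): clip ∉ drawer-Y.
Only one drawer left: clip ∈ drawer-Blue.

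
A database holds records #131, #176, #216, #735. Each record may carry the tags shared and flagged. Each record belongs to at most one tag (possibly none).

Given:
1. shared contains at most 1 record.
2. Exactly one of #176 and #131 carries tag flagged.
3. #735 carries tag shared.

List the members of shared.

From (3): #735 ∈ shared.
(1): shared already has 1, so the rest are out.

shared = {#735}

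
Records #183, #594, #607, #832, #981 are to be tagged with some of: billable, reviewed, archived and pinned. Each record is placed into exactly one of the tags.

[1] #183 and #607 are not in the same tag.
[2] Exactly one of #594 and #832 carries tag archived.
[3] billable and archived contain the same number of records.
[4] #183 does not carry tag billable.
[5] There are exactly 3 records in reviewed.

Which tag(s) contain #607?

#607: billable

From (4): #183 ∉ billable.
Suppose #607 ∉ billable: no assignment then satisfies all the clues, so #607 ∈ billable.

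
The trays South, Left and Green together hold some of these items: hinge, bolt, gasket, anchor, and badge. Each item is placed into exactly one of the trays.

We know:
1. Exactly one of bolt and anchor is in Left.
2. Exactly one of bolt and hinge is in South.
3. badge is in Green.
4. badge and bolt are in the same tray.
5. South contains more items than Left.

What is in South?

From (3): badge ∈ Green.
(4): bolt matches badge: bolt ∉ South.
(4): bolt matches badge: bolt ∉ Left.
(4): bolt matches badge: bolt ∈ Green.
(1) (exactly one): anchor ∈ Left.
(2) (exactly one): hinge ∈ South.
Suppose gasket ∉ South: no assignment then satisfies all the clues, so gasket ∈ South.

South = {gasket, hinge}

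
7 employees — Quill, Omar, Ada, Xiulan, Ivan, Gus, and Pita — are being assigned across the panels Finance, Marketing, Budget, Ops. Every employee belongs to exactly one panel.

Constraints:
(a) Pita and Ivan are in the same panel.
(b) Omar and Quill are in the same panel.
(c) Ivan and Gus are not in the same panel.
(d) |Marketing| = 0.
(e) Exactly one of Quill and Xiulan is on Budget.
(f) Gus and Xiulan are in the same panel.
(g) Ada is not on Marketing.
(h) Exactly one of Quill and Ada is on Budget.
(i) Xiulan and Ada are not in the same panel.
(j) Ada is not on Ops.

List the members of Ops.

Ops = {Gus, Xiulan}

From (g): Ada ∉ Marketing.
From (j): Ada ∉ Ops.
(d): Marketing already has 0, so the rest are out.
Suppose Quill ∈ Ops: no assignment then satisfies all the clues, so Quill ∉ Ops.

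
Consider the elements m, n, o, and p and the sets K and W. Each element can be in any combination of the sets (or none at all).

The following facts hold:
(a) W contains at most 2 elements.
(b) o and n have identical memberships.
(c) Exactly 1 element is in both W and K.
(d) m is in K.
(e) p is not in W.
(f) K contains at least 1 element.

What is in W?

W = {m}

From (d): m ∈ K.
From (e): p ∉ W.
Suppose m ∉ W: no assignment then satisfies all the clues, so m ∈ W.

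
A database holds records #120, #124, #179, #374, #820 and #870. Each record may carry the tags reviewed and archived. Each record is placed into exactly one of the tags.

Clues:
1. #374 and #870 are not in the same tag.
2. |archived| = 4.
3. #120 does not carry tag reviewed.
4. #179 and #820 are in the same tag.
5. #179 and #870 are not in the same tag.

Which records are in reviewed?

reviewed = {#124, #870}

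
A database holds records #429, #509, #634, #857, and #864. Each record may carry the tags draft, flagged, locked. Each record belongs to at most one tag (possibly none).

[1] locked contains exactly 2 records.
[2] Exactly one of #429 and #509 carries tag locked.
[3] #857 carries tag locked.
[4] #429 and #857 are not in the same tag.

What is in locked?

locked = {#509, #857}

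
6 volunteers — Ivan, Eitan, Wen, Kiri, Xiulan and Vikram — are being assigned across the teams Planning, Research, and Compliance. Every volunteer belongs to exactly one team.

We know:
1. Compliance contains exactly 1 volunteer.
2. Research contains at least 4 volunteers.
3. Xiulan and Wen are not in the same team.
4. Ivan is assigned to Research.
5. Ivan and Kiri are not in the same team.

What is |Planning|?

1

From (4): Ivan ∈ Research.
(5): Kiri ∉ Research.
Suppose Eitan ∈ Planning: no assignment then satisfies all the clues, so Eitan ∉ Planning.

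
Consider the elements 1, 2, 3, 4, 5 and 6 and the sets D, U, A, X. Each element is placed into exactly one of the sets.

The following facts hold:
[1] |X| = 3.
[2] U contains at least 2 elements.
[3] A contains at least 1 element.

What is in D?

D = {}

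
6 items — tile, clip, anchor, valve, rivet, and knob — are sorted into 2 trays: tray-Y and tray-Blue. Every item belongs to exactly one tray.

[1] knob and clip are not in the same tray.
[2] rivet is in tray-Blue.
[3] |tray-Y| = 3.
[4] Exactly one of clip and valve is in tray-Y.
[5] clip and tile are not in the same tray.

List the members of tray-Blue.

From (2): rivet ∈ tray-Blue.
Suppose tile ∈ tray-Blue: no assignment then satisfies all the clues, so tile ∉ tray-Blue.

tray-Blue = {anchor, clip, rivet}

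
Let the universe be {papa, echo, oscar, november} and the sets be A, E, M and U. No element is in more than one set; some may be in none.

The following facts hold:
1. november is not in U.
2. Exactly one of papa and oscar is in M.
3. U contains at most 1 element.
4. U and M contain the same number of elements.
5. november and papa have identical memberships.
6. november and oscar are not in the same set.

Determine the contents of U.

U = {echo}

From (1): november ∉ U.
(5): papa matches november: papa ∉ U.
Suppose echo ∉ U: no assignment then satisfies all the clues, so echo ∈ U.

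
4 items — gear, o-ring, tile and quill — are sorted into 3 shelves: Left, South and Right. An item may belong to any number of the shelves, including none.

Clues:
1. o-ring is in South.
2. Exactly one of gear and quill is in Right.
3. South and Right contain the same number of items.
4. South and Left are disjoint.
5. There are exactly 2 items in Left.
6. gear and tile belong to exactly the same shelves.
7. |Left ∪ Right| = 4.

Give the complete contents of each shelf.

Left = {gear, tile}; South = {o-ring, quill}; Right = {o-ring, quill}

From (1): o-ring ∈ South.
(4) (disjoint): o-ring ∉ Left.
Suppose gear ∉ Left: no assignment then satisfies all the clues, so gear ∈ Left.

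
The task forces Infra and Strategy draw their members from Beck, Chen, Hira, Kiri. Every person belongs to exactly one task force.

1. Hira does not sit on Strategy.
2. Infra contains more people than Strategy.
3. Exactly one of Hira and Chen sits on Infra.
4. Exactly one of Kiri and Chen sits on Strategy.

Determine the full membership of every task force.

Infra = {Beck, Hira, Kiri}; Strategy = {Chen}

From (1): Hira ∉ Strategy.
Only one task force left: Hira ∈ Infra.
(3) (exactly one): Chen ∉ Infra.
Only one task force left: Chen ∈ Strategy.
(4) (exactly one): Kiri ∉ Strategy.
Only one task force left: Kiri ∈ Infra.
Suppose Beck ∉ Infra: no assignment then satisfies all the clues, so Beck ∈ Infra.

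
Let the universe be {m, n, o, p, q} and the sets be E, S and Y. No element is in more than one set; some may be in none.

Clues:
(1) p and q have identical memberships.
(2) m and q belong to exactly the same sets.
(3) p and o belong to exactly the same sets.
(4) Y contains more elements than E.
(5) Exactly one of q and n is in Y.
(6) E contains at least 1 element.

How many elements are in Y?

4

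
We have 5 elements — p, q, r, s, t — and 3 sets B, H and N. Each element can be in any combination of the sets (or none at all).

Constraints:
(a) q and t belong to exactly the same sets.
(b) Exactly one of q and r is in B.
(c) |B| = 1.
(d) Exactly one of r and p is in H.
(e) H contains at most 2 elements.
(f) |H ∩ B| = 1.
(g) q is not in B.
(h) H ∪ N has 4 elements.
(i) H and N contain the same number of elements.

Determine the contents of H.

H = {r, s}

From (g): q ∉ B.
(a): t matches q: t ∉ B.
(b) (exactly one): r ∈ B.
(c): B already has 1, so the rest are out.
Suppose p ∈ H: no assignment then satisfies all the clues, so p ∉ H.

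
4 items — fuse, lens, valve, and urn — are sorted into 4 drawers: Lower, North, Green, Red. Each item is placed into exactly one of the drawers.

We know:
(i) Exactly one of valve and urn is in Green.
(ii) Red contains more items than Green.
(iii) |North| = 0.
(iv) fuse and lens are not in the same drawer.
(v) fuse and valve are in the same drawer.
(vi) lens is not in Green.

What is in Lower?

Lower = {lens}

From (vi): lens ∉ Green.
(iii): North already has 0, so the rest are out.
Suppose fuse ∈ Lower: no assignment then satisfies all the clues, so fuse ∉ Lower.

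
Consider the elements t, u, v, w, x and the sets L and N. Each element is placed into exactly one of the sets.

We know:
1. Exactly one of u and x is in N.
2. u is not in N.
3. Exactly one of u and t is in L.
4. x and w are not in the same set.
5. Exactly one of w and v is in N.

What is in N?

From (2): u ∉ N.
(1) (exactly one): x ∈ N.
(4): w ∉ N.
(5) (exactly one): v ∈ N.
Only one set left: u ∈ L.
Only one set left: w ∈ L.
(3) (exactly one): t ∉ L.
Only one set left: t ∈ N.

N = {t, v, x}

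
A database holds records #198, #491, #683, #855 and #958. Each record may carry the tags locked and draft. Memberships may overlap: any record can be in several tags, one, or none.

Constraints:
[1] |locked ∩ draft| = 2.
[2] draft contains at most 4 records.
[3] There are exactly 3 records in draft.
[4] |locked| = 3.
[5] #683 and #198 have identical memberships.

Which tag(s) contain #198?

#198: draft, locked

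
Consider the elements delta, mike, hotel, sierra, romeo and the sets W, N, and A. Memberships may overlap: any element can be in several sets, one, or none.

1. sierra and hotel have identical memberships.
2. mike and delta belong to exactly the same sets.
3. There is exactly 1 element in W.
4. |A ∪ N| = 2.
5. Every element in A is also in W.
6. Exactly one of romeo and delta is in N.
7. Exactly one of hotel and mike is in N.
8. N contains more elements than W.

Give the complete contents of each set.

W = {romeo}; N = {delta, mike}; A = {}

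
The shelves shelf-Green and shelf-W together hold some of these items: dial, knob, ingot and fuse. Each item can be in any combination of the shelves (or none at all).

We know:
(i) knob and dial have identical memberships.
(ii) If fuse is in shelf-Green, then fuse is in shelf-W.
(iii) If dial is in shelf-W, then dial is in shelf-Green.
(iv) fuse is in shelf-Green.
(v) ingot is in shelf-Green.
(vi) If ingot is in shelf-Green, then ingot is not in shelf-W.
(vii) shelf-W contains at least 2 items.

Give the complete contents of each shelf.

From (iv): fuse ∈ shelf-Green.
From (v): ingot ∈ shelf-Green.
(ii): fuse ∈ shelf-W.
(vi): ingot ∉ shelf-W.
Suppose dial ∉ shelf-Green: no assignment then satisfies all the clues, so dial ∈ shelf-Green.

shelf-Green = {dial, fuse, ingot, knob}; shelf-W = {dial, fuse, knob}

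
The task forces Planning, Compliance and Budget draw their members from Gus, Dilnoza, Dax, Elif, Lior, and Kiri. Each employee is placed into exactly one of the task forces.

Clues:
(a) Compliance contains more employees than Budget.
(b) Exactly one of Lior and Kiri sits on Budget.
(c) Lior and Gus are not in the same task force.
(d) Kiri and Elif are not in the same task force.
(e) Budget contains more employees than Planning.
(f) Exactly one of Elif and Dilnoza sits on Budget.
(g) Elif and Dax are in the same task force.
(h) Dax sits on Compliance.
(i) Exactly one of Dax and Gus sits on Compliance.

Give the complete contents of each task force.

Planning = {Gus}; Compliance = {Dax, Elif, Lior}; Budget = {Dilnoza, Kiri}

From (h): Dax ∈ Compliance.
(g): Elif matches Dax: Elif ∉ Planning.
(g): Elif matches Dax: Elif ∈ Compliance.
(i) (exactly one): Gus ∉ Compliance.
(d): Kiri ∉ Compliance.
(f) (exactly one): Dilnoza ∈ Budget.
Suppose Gus ∉ Planning: no assignment then satisfies all the clues, so Gus ∈ Planning.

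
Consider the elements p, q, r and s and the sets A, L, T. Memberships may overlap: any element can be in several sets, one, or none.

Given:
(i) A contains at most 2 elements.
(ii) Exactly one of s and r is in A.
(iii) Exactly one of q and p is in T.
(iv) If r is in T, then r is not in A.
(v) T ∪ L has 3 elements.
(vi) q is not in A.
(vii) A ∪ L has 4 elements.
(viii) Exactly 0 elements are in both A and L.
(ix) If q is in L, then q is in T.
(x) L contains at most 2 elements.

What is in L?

L = {q, r}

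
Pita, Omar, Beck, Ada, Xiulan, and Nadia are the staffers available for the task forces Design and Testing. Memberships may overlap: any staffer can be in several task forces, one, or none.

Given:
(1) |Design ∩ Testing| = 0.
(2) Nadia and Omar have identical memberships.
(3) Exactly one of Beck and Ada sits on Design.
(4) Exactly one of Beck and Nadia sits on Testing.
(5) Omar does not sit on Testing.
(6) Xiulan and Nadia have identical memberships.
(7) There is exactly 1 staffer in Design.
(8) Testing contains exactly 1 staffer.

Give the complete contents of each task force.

Design = {Ada}; Testing = {Beck}

From (5): Omar ∉ Testing.
(2): Nadia matches Omar: Nadia ∉ Testing.
(4) (exactly one): Beck ∈ Testing.
(6): Xiulan matches Nadia: Xiulan ∉ Testing.
(8): Testing already has 1, so the rest are out.
Suppose Pita ∈ Design: no assignment then satisfies all the clues, so Pita ∉ Design.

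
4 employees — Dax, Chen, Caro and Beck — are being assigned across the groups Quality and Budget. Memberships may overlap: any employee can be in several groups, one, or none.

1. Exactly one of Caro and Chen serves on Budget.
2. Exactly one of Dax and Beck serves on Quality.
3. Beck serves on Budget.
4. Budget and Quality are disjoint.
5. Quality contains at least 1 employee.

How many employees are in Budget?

2

From (3): Beck ∈ Budget.
(4) (disjoint): Beck ∉ Quality.
(2) (exactly one): Dax ∈ Quality.
(4) (disjoint): Dax ∉ Budget.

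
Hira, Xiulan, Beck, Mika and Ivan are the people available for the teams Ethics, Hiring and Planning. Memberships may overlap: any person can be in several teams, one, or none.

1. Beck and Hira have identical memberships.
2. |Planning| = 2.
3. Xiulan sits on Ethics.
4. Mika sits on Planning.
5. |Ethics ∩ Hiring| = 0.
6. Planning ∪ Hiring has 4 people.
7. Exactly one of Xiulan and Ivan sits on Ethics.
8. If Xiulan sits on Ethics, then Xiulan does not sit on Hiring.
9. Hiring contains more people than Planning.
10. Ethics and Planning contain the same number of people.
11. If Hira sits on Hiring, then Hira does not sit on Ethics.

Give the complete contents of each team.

Ethics = {Mika, Xiulan}; Hiring = {Beck, Hira, Ivan}; Planning = {Ivan, Mika}

From (3): Xiulan ∈ Ethics.
From (4): Mika ∈ Planning.
(7) (exactly one): Ivan ∉ Ethics.
(8): Xiulan ∉ Hiring.
Suppose Hira ∈ Ethics: no assignment then satisfies all the clues, so Hira ∉ Ethics.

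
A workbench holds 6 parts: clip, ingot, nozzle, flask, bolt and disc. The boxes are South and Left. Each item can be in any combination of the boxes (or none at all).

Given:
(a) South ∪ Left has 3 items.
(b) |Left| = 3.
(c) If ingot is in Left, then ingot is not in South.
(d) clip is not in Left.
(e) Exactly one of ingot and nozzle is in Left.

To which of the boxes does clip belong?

From (d): clip ∉ Left.
Suppose clip ∈ South: no assignment then satisfies all the clues, so clip ∉ South.

clip: none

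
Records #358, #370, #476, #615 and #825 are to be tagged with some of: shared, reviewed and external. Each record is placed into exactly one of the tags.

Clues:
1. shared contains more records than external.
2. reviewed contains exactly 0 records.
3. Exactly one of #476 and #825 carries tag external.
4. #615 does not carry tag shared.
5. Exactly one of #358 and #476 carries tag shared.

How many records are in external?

2

From (4): #615 ∉ shared.
(2): reviewed already has 0, so the rest are out.
Only one tag left: #615 ∈ external.
Suppose #358 ∉ shared: no assignment then satisfies all the clues, so #358 ∈ shared.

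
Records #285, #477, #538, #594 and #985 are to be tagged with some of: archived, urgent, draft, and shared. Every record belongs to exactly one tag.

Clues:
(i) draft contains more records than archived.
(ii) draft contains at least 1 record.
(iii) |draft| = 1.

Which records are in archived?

archived = {}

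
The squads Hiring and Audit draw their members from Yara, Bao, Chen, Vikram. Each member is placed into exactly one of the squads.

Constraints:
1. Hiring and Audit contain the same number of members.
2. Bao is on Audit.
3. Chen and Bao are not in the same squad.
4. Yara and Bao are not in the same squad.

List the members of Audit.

Audit = {Bao, Vikram}

From (2): Bao ∈ Audit.
(3): Chen ∉ Audit.
(4): Yara ∉ Audit.
Only one squad left: Yara ∈ Hiring.
Only one squad left: Chen ∈ Hiring.
Suppose Vikram ∉ Audit: no assignment then satisfies all the clues, so Vikram ∈ Audit.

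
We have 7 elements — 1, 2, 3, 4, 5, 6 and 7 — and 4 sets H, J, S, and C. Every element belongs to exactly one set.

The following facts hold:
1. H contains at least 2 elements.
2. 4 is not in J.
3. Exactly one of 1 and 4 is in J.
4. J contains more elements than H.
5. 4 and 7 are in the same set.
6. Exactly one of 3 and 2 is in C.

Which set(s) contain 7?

7: H

From (2): 4 ∉ J.
(3) (exactly one): 1 ∈ J.
(5): 7 matches 4: 7 ∉ J.
Suppose 7 ∉ H: no assignment then satisfies all the clues, so 7 ∈ H.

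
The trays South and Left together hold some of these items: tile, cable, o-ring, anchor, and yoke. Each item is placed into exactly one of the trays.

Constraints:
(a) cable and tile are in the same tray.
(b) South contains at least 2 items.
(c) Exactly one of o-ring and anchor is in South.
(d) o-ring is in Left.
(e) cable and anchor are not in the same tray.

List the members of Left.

Left = {cable, o-ring, tile}

From (d): o-ring ∈ Left.
(c) (exactly one): anchor ∈ South.
(e): cable ∉ South.
Only one tray left: cable ∈ Left.
(a): tile matches cable: tile ∉ South.
(a): tile matches cable: tile ∈ Left.
(b): only 2 candidates remain for South, so all are in.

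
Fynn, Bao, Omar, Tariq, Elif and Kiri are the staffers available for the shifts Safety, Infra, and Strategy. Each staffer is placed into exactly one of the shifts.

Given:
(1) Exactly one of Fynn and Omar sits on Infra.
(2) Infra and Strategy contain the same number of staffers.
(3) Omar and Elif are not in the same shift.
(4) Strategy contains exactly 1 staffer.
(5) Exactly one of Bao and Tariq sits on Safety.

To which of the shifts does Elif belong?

Elif: Safety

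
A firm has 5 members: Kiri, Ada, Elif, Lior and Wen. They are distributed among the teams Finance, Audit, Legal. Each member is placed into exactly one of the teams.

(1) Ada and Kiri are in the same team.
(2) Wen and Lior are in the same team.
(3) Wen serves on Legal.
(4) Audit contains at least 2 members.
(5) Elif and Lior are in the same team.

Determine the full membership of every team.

Finance = {}; Audit = {Ada, Kiri}; Legal = {Elif, Lior, Wen}

From (3): Wen ∈ Legal.
(2): Lior matches Wen: Lior ∉ Finance.
(2): Lior matches Wen: Lior ∉ Audit.
(2): Lior matches Wen: Lior ∈ Legal.
(5): Elif matches Lior: Elif ∉ Finance.
(5): Elif matches Lior: Elif ∉ Audit.
(5): Elif matches Lior: Elif ∈ Legal.
(4): only 2 candidates remain for Audit, so all are in.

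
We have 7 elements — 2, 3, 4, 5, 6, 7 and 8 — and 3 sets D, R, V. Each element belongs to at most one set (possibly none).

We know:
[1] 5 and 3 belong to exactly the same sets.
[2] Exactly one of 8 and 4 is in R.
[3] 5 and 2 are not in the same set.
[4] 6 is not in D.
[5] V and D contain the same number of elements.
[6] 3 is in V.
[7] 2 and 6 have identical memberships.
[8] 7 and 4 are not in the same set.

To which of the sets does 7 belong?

7: D

From (4): 6 ∉ D.
From (6): 3 ∈ V.
(1): 5 matches 3: 5 ∉ D.
(1): 5 matches 3: 5 ∉ R.
(1): 5 matches 3: 5 ∈ V.
(3): 2 ∉ V.
(7): 2 matches 6: 2 ∉ D.
(7): 6 matches 2: 6 ∉ V.
Suppose 7 ∉ D: no assignment then satisfies all the clues, so 7 ∈ D.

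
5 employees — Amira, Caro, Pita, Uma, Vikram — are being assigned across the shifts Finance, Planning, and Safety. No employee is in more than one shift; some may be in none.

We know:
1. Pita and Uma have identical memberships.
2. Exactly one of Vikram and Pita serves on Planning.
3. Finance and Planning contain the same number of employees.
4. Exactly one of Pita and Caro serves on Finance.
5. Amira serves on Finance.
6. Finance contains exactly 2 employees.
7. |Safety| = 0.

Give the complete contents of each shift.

Finance = {Amira, Caro}; Planning = {Pita, Uma}; Safety = {}

From (5): Amira ∈ Finance.
(7): Safety already has 0, so the rest are out.
Suppose Caro ∉ Finance: no assignment then satisfies all the clues, so Caro ∈ Finance.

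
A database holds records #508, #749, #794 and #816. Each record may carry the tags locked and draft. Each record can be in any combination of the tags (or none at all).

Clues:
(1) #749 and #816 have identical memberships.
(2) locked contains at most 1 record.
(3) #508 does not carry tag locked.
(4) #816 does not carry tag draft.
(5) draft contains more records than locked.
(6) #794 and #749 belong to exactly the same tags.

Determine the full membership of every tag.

locked = {}; draft = {#508}

From (3): #508 ∉ locked.
From (4): #816 ∉ draft.
(1): #749 matches #816: #749 ∉ draft.
(6): #794 matches #749: #794 ∉ draft.
Suppose #508 ∉ draft: no assignment then satisfies all the clues, so #508 ∈ draft.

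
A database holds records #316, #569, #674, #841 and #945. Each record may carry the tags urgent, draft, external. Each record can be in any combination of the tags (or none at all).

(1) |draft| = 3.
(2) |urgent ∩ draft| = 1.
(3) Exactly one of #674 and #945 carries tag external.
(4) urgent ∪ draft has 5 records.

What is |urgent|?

3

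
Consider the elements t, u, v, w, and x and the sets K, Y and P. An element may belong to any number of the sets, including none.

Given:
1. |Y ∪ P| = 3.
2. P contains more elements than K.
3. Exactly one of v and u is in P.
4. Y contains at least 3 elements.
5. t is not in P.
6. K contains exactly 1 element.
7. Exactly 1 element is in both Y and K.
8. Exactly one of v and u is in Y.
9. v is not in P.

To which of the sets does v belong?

v: none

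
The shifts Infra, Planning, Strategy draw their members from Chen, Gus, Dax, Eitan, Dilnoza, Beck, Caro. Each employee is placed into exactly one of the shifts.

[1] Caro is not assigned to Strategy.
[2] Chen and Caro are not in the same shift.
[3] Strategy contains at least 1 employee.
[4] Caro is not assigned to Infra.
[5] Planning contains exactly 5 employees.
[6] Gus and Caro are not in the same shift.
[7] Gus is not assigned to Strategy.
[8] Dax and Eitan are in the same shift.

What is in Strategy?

From (1): Caro ∉ Strategy.
From (4): Caro ∉ Infra.
From (7): Gus ∉ Strategy.
Only one shift left: Caro ∈ Planning.
(2): Chen ∉ Planning.
(6): Gus ∉ Planning.
Only one shift left: Gus ∈ Infra.
(5): only 5 candidates remain for Planning, so all are in.
(3): only 1 candidates remain for Strategy, so all are in.

Strategy = {Chen}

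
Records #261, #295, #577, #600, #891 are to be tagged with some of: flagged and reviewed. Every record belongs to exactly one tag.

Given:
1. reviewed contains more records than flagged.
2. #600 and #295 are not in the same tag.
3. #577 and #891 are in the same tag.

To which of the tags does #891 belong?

#891: reviewed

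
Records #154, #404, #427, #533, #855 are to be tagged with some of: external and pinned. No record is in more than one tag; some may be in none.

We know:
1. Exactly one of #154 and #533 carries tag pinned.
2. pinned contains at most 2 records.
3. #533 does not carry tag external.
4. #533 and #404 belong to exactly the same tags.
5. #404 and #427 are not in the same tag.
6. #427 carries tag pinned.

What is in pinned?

pinned = {#154, #427}

From (3): #533 ∉ external.
From (6): #427 ∈ pinned.
(4): #404 matches #533: #404 ∉ external.
(5): #404 ∉ pinned.
(4): #533 matches #404: #533 ∉ pinned.
(1) (exactly one): #154 ∈ pinned.
(2): pinned already has 2, so the rest are out.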